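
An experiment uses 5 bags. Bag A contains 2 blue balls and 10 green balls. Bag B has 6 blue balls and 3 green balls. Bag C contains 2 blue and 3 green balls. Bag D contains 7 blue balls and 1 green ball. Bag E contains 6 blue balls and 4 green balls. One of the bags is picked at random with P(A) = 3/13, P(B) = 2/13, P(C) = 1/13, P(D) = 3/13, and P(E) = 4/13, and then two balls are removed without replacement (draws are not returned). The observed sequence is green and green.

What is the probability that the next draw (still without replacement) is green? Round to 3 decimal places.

Compute the likelihood of the observed sequence for each case: P(data | bag A) = (10/12)(9/11) = 15/22; P(data | bag B) = (3/9)(2/8) = 1/12; P(data | bag C) = (3/5)(2/4) = 3/10; P(data | bag D) = (1/8)(0/7) = 0; P(data | bag E) = (4/10)(3/9) = 2/15.
Weighting by the prior gives 3/13 · 15/22 = 45/286, 2/13 · 1/12 = 1/78, 1/13 · 3/10 = 3/130, 3/13 · 0 = 0, 4/13 · 2/15 = 8/195; these sum to 67/286.
Normalising, the posterior is P(bag A | data) = 0.67164, P(bag B | data) = 0.054726, P(bag C | data) = 0.098507, P(bag D | data) = 0, P(bag E | data) = 0.17512.
So P(green next | data) = Σ P(green next | H) P(H | data) = (4/5)(0.67164) + (1/7)(0.054726) + (1/3)(0.098507) + (1/4)(0.17512) = 0.62175.

0.622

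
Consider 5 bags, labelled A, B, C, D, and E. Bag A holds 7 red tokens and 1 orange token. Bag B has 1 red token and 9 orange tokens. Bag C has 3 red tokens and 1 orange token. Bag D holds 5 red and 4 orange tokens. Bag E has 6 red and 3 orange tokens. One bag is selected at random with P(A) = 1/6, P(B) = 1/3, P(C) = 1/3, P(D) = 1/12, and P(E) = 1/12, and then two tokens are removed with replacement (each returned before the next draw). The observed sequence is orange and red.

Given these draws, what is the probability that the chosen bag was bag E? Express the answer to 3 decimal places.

Under each hypothesis, the probability of the observed sequence is: P(data | bag A) = (1/8)(7/8) = 0.10938; P(data | bag B) = (9/10)(1/10) = 0.09; P(data | bag C) = (1/4)(3/4) = 0.1875; P(data | bag D) = (4/9)(5/9) = 0.24691; P(data | bag E) = (3/9)(6/9) = 0.22222.
Multiplying each by its prior: 1/6 · 0.10938 = 0.018229, 1/3 · 0.09 = 0.03, 1/3 · 0.1875 = 0.0625, 1/12 · 0.24691 = 0.020576, 1/12 · 0.22222 = 0.018519; summing to 0.14982.
Hence P(bag E | data) = (0.018519) / (0.14982) = 0.1236.

0.124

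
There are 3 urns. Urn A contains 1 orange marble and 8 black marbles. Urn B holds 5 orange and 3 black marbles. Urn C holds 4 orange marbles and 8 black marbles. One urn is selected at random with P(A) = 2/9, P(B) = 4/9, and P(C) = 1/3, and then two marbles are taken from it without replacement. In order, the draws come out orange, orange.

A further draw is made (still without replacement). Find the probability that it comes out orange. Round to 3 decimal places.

For each hypothesis, P(data | H) works out to: P(data | urn A) = (1/9)(0/8) = 0; P(data | urn B) = (5/8)(4/7) = 5/14; P(data | urn C) = (4/12)(3/11) = 1/11.
The prior-weighted likelihoods are 2/9 · 0 = 0, 4/9 · 5/14 = 10/63, 1/3 · 1/11 = 1/33; with total 131/693.
The posterior is then P(urn A | data) = 0, P(urn B | data) = 110/131, P(urn C | data) = 21/131.
So P(orange next | data) = Σ P(orange next | H) P(H | data) = (1/2)(110/131) + (1/5)(21/131) = 296/655.

0.452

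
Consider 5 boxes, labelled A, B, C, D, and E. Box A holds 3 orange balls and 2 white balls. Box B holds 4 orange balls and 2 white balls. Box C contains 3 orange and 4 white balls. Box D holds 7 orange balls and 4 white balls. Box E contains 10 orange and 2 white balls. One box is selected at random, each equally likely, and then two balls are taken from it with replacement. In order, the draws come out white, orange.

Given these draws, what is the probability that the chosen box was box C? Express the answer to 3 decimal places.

0.227

Compute the likelihood of the observed sequence for each case: P(data | box A) = (2/5)(3/5) = 0.24; P(data | box B) = (2/6)(4/6) = 0.22222; P(data | box C) = (4/7)(3/7) = 0.2449; P(data | box D) = (4/11)(7/11) = 0.2314; P(data | box E) = (2/12)(10/12) = 0.13889.
Multiplying each by its prior: 1/5 · 0.24 = 0.048, 1/5 · 0.22222 = 0.044444, 1/5 · 0.2449 = 0.04898, 1/5 · 0.2314 = 0.046281, 1/5 · 0.13889 = 0.027778; these sum to 0.21548.
Hence P(box C | data) = (0.04898) / (0.21548) = 0.2273.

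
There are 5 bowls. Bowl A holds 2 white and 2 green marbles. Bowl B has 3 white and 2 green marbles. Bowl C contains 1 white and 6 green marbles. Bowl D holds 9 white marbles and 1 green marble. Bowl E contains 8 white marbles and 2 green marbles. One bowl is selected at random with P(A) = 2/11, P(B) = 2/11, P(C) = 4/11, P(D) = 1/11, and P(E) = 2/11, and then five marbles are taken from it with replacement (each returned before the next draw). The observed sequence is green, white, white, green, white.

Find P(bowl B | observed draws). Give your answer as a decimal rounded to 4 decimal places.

0.3668

For each hypothesis, P(data | H) works out to: P(data | bowl A) = (2/4)(2/4)(2/4)(2/4)(2/4) = 0.03125; P(data | bowl B) = (2/5)(3/5)(3/5)(2/5)(3/5) = 0.03456; P(data | bowl C) = (6/7)(1/7)(1/7)(6/7)(1/7) = 0.002142; P(data | bowl D) = (1/10)(9/10)(9/10)(1/10)(9/10) = 0.00729; P(data | bowl E) = (2/10)(8/10)(8/10)(2/10)(8/10) = 0.02048.
Multiplying each by its prior: 2/11 · 0.03125 = 0.0056818, 2/11 · 0.03456 = 0.0062836, 4/11 · 0.002142 = 0.0007789, 1/11 · 0.00729 = 0.00066273, 2/11 · 0.02048 = 0.0037236; these sum to 0.017131.
Therefore the posterior P(bowl B | data) = (0.0062836) / (0.017131) = 0.36681.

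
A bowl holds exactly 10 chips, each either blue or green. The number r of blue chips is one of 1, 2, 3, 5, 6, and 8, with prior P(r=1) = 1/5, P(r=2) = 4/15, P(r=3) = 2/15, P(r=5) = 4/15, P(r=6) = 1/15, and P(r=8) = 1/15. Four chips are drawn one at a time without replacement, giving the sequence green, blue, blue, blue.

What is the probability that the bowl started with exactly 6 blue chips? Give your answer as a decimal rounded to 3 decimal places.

0.197

For each hypothesis, P(data | H) works out to: P(data | r = 1) = (9/10)(1/9)(0/8) = 0; P(data | r = 2) = (8/10)(2/9)(1/8)(0/7) = 0; P(data | r = 3) = (7/10)(3/9)(2/8)(1/7) = 1/120; P(data | r = 5) = (5/10)(5/9)(4/8)(3/7) = 5/84; P(data | r = 6) = (4/10)(6/9)(5/8)(4/7) = 2/21; P(data | r = 8) = (2/10)(8/9)(7/8)(6/7) = 2/15.
Multiplying each by its prior: 1/5 · 0 = 0, 4/15 · 0 = 0, 2/15 · 1/120 = 1/900, 4/15 · 5/84 = 1/63, 1/15 · 2/21 = 2/315, 1/15 · 2/15 = 2/225; summing to 29/900.
Therefore the posterior P(r = 6 | data) = (2/315) / (29/900) = 40/203.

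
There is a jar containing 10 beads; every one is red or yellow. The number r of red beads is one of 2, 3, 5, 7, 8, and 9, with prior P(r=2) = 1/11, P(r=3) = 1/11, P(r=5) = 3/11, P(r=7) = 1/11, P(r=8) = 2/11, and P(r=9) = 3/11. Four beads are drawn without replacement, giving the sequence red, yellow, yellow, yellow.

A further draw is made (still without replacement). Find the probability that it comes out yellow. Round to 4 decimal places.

Compute the likelihood of the observed sequence for each case: P(data | r = 2) = (2/10)(8/9)(7/8)(6/7) = 0.13333; P(data | r = 3) = (3/10)(7/9)(6/8)(5/7) = 0.125; P(data | r = 5) = (5/10)(5/9)(4/8)(3/7) = 0.059524; P(data | r = 7) = (7/10)(3/9)(2/8)(1/7) = 0.0083333; P(data | r = 8) = (8/10)(2/9)(1/8)(0/7) = 0; P(data | r = 9) = (9/10)(1/9)(0/8) = 0.
The prior-weighted likelihoods are 1/11 · 0.13333 = 0.012121, 1/11 · 0.125 = 0.011364, 3/11 · 0.059524 = 0.016234, 1/11 · 0.0083333 = 0.00075758, 2/11 · 0 = 0, 3/11 · 0 = 0; summing to 0.040476.
Normalising, the posterior is P(r = 2 | data) = 0.29947, P(r = 3 | data) = 0.28075, P(r = 5 | data) = 0.40107, P(r = 7 | data) = 0.018717, P(r = 8 | data) = 0, P(r = 9 | data) = 0.
Averaging over the posterior, P(yellow next | data) = (5/6)(0.29947) + (2/3)(0.28075) + (1/3)(0.40107) + (0)(0.018717) = 0.57041.

0.5704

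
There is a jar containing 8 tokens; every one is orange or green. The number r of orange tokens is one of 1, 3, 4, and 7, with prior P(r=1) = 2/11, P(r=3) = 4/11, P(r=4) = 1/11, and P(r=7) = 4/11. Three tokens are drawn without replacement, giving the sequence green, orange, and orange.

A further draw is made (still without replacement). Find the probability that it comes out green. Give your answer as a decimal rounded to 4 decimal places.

For each hypothesis, P(data | H) works out to: P(data | r = 1) = (7/8)(1/7)(0/6) = 0; P(data | r = 3) = (5/8)(3/7)(2/6) = 5/56; P(data | r = 4) = (4/8)(4/7)(3/6) = 1/7; P(data | r = 7) = (1/8)(7/7)(6/6) = 1/8.
The prior-weighted likelihoods are 2/11 · 0 = 0, 4/11 · 5/56 = 5/154, 1/11 · 1/7 = 1/77, 4/11 · 1/8 = 1/22; summing to 1/11.
Dividing through by the total gives posterior P(r = 1 | data) = 0, P(r = 3 | data) = 5/14, P(r = 4 | data) = 1/7, P(r = 7 | data) = 1/2.
The predictive probability is P(green next | data) = (4/5)(5/14) + (3/5)(1/7) + (0)(1/2) = 13/35.

0.3714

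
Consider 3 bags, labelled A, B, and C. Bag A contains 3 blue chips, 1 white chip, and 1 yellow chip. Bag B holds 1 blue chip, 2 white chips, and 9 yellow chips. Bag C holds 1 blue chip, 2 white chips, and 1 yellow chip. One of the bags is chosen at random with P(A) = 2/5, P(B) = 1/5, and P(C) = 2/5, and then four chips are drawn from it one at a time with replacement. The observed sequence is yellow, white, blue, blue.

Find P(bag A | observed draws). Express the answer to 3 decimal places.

Under each hypothesis, the probability of the observed sequence is: P(data | bag A) = (1/5)(1/5)(3/5)(3/5) = 0.0144; P(data | bag B) = (9/12)(2/12)(1/12)(1/12) = 0.00086806; P(data | bag C) = (1/4)(2/4)(1/4)(1/4) = 0.0078125.
Weighting by the prior gives 2/5 · 0.0144 = 0.00576, 1/5 · 0.00086806 = 0.00017361, 2/5 · 0.0078125 = 0.003125; these sum to 0.0090586.
Therefore the posterior P(bag A | data) = (0.00576) / (0.0090586) = 0.63586.

0.636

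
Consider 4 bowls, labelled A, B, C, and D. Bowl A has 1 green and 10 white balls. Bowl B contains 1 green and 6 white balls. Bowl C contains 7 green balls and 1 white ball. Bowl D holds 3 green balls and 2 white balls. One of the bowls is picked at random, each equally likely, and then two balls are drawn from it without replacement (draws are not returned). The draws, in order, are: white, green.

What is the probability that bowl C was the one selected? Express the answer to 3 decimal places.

0.190

Under each hypothesis, the probability of the observed sequence is: P(data | bowl A) = (10/11)(1/10) = 0.090909; P(data | bowl B) = (6/7)(1/6) = 0.14286; P(data | bowl C) = (1/8)(7/7) = 0.125; P(data | bowl D) = (2/5)(3/4) = 0.3.
The prior-weighted likelihoods are 1/4 · 0.090909 = 0.022727, 1/4 · 0.14286 = 0.035714, 1/4 · 0.125 = 0.03125, 1/4 · 0.3 = 0.075; with total 0.16469.
Hence P(bowl C | data) = (0.03125) / (0.16469) = 0.18975.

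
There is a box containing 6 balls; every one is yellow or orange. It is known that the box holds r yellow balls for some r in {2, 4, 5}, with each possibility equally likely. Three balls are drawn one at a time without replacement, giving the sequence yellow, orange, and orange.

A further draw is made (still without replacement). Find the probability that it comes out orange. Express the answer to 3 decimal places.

0.500

Under each hypothesis, the probability of the observed sequence is: P(data | r = 2) = (2/6)(4/5)(3/4) = 1/5; P(data | r = 4) = (4/6)(2/5)(1/4) = 1/15; P(data | r = 5) = (5/6)(1/5)(0/4) = 0.
Weighting by the prior gives 1/3 · 1/5 = 1/15, 1/3 · 1/15 = 1/45, 1/3 · 0 = 0; these sum to 4/45.
Normalising, the posterior is P(r = 2 | data) = 3/4, P(r = 4 | data) = 1/4, P(r = 5 | data) = 0.
Averaging over the posterior, P(orange next | data) = (2/3)(3/4) + (0)(1/4) = 1/2.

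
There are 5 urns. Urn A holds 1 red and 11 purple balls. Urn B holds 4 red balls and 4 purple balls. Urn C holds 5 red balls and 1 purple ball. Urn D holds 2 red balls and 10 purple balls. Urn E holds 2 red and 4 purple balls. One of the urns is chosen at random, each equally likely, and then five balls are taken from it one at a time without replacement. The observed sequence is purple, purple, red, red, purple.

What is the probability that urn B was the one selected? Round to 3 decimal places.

0.344

For each hypothesis, P(data | H) works out to: P(data | urn A) = (11/12)(10/11)(1/10)(0/9) = 0; P(data | urn B) = (4/8)(3/7)(4/6)(3/5)(2/4) = 0.042857; P(data | urn C) = (1/6)(0/5) = 0; P(data | urn D) = (10/12)(9/11)(2/10)(1/9)(8/8) = 0.015152; P(data | urn E) = (4/6)(3/5)(2/4)(1/3)(2/2) = 0.066667.
The prior-weighted likelihoods are 1/5 · 0 = 0, 1/5 · 0.042857 = 0.0085714, 1/5 · 0 = 0, 1/5 · 0.015152 = 0.0030303, 1/5 · 0.066667 = 0.013333; with total 0.024935.
Therefore the posterior P(urn B | data) = (0.0085714) / (0.024935) = 0.34375.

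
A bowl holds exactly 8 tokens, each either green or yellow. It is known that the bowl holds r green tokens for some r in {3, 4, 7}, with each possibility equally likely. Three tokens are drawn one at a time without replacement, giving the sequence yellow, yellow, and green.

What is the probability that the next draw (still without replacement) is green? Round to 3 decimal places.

0.489

The likelihood of the observed sequence under each hypothesis: P(data | r = 3) = (5/8)(4/7)(3/6) = 5/28; P(data | r = 4) = (4/8)(3/7)(4/6) = 1/7; P(data | r = 7) = (1/8)(0/7) = 0.
The prior-weighted likelihoods are 1/3 · 5/28 = 5/84, 1/3 · 1/7 = 1/21, 1/3 · 0 = 0; these sum to 3/28.
Normalising, the posterior is P(r = 3 | data) = 5/9, P(r = 4 | data) = 4/9, P(r = 7 | data) = 0.
The predictive probability is P(green next | data) = (2/5)(5/9) + (3/5)(4/9) = 22/45.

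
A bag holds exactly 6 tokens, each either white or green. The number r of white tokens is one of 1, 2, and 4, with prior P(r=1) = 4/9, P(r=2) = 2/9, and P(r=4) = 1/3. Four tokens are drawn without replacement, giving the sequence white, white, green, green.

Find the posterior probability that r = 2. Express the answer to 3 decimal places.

Compute the likelihood of the observed sequence for each case: P(data | r = 1) = (1/6)(0/5) = 0; P(data | r = 2) = (2/6)(1/5)(4/4)(3/3) = 1/15; P(data | r = 4) = (4/6)(3/5)(2/4)(1/3) = 1/15.
Weighting by the prior gives 4/9 · 0 = 0, 2/9 · 1/15 = 2/135, 1/3 · 1/15 = 1/45; with total 1/27.
By Bayes' rule, P(r = 2 | data) = (2/135) / (1/27) = 2/5.

0.400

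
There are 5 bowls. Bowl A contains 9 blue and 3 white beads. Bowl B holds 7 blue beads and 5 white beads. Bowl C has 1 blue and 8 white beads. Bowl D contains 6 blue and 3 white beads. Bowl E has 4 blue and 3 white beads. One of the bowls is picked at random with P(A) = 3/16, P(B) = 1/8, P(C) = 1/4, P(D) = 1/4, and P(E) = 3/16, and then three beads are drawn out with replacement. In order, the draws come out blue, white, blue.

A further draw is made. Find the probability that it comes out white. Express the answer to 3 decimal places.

0.363

Compute the likelihood of the observed sequence for each case: P(data | bowl A) = (9/12)(3/12)(9/12) = 0.14062; P(data | bowl B) = (7/12)(5/12)(7/12) = 0.14178; P(data | bowl C) = (1/9)(8/9)(1/9) = 0.010974; P(data | bowl D) = (6/9)(3/9)(6/9) = 0.14815; P(data | bowl E) = (4/7)(3/7)(4/7) = 0.13994.
Multiplying each by its prior: 3/16 · 0.14062 = 0.026367, 1/8 · 0.14178 = 0.017723, 1/4 · 0.010974 = 0.0027435, 1/4 · 0.14815 = 0.037037, 3/16 · 0.13994 = 0.026239; with total 0.11011.
Normalising, the posterior is P(bowl A | data) = 0.23946, P(bowl B | data) = 0.16096, P(bowl C | data) = 0.024916, P(bowl D | data) = 0.33637, P(bowl E | data) = 0.2383.
So P(white next | data) = Σ P(white next | H) P(H | data) = (1/4)(0.23946) + (5/12)(0.16096) + (8/9)(0.024916) + (1/3)(0.33637) + (3/7)(0.2383) = 0.36333.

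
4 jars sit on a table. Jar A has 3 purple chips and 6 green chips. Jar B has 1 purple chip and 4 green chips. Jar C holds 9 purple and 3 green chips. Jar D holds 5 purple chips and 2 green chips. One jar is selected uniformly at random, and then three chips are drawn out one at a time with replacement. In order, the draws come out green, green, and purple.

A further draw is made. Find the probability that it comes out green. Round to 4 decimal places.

0.6020

Compute the likelihood of the observed sequence for each case: P(data | jar A) = (6/9)(6/9)(3/9) = 0.14815; P(data | jar B) = (4/5)(4/5)(1/5) = 0.128; P(data | jar C) = (3/12)(3/12)(9/12) = 0.046875; P(data | jar D) = (2/7)(2/7)(5/7) = 0.058309.
Weighting by the prior gives 1/4 · 0.14815 = 0.037037, 1/4 · 0.128 = 0.032, 1/4 · 0.046875 = 0.011719, 1/4 · 0.058309 = 0.014577; summing to 0.095333.
Dividing through by the total gives posterior P(jar A | data) = 0.3885, P(jar B | data) = 0.33567, P(jar C | data) = 0.12292, P(jar D | data) = 0.15291.
So P(green next | data) = Σ P(green next | H) P(H | data) = (2/3)(0.3885) + (4/5)(0.33567) + (1/4)(0.12292) + (2/7)(0.15291) = 0.60195.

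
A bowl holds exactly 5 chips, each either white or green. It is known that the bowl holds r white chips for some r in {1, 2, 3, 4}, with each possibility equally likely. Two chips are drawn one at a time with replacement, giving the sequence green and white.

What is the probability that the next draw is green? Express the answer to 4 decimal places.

The likelihood of the observed sequence under each hypothesis: P(data | r = 1) = (4/5)(1/5) = 4/25; P(data | r = 2) = (3/5)(2/5) = 6/25; P(data | r = 3) = (2/5)(3/5) = 6/25; P(data | r = 4) = (1/5)(4/5) = 4/25.
Multiplying each by its prior: 1/4 · 4/25 = 1/25, 1/4 · 6/25 = 3/50, 1/4 · 6/25 = 3/50, 1/4 · 4/25 = 1/25; summing to 1/5.
The posterior is then P(r = 1 | data) = 1/5, P(r = 2 | data) = 3/10, P(r = 3 | data) = 3/10, P(r = 4 | data) = 1/5.
The predictive probability is P(green next | data) = (4/5)(1/5) + (3/5)(3/10) + (2/5)(3/10) + (1/5)(1/5) = 1/2.

0.5000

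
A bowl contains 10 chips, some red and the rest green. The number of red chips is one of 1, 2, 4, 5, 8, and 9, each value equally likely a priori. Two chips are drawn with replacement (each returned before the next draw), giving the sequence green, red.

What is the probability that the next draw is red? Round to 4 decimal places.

0.4758

Compute the likelihood of the observed sequence for each case: P(data | r = 1) = (9/10)(1/10) = 9/100; P(data | r = 2) = (8/10)(2/10) = 4/25; P(data | r = 4) = (6/10)(4/10) = 6/25; P(data | r = 5) = (5/10)(5/10) = 1/4; P(data | r = 8) = (2/10)(8/10) = 4/25; P(data | r = 9) = (1/10)(9/10) = 9/100.
The prior-weighted likelihoods are 1/6 · 9/100 = 3/200, 1/6 · 4/25 = 2/75, 1/6 · 6/25 = 1/25, 1/6 · 1/4 = 1/24, 1/6 · 4/25 = 2/75, 1/6 · 9/100 = 3/200; with total 33/200.
Normalising, the posterior is P(r = 1 | data) = 1/11, P(r = 2 | data) = 16/99, P(r = 4 | data) = 8/33, P(r = 5 | data) = 25/99, P(r = 8 | data) = 16/99, P(r = 9 | data) = 1/11.
So P(red next | data) = Σ P(red next | H) P(H | data) = (1/10)(1/11) + (1/5)(16/99) + (2/5)(8/33) + (1/2)(25/99) + (4/5)(16/99) + (9/10)(1/11) = 157/330.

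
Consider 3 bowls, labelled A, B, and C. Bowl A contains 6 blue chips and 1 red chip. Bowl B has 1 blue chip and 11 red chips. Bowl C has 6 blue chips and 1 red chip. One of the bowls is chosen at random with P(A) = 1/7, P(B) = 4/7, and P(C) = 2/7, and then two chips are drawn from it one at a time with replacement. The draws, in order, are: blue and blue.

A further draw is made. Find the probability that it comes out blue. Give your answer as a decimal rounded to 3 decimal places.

0.848

Under each hypothesis, the probability of the observed sequence is: P(data | bowl A) = (6/7)(6/7) = 0.73469; P(data | bowl B) = (1/12)(1/12) = 0.0069444; P(data | bowl C) = (6/7)(6/7) = 0.73469.
Multiplying each by its prior: 1/7 · 0.73469 = 0.10496, 4/7 · 0.0069444 = 0.0039683, 2/7 · 0.73469 = 0.20991; with total 0.31884.
Dividing through by the total gives posterior P(bowl A | data) = 0.32918, P(bowl B | data) = 0.012446, P(bowl C | data) = 0.65837.
So P(blue next | data) = Σ P(blue next | H) P(H | data) = (6/7)(0.32918) + (1/12)(0.012446) + (6/7)(0.65837) = 0.84751.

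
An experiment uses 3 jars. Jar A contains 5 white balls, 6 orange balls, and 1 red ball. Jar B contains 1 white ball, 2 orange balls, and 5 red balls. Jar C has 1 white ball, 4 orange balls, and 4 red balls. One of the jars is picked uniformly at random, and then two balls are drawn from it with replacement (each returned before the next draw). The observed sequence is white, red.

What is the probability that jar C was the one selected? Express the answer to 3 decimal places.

Under each hypothesis, the probability of the observed sequence is: P(data | jar A) = (5/12)(1/12) = 0.034722; P(data | jar B) = (1/8)(5/8) = 0.078125; P(data | jar C) = (1/9)(4/9) = 0.049383.
Multiplying each by its prior: 1/3 · 0.034722 = 0.011574, 1/3 · 0.078125 = 0.026042, 1/3 · 0.049383 = 0.016461; summing to 0.054077.
So P(jar C | data) = (0.016461) / (0.054077) = 0.3044.

0.304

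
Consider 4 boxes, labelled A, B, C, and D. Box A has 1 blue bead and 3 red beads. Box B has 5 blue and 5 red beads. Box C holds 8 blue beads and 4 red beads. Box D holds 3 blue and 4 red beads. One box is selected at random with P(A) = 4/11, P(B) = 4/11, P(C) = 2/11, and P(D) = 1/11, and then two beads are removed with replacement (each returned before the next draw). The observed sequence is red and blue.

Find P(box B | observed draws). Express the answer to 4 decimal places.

For each hypothesis, P(data | H) works out to: P(data | box A) = (3/4)(1/4) = 0.1875; P(data | box B) = (5/10)(5/10) = 0.25; P(data | box C) = (4/12)(8/12) = 0.22222; P(data | box D) = (4/7)(3/7) = 0.2449.
The prior-weighted likelihoods are 4/11 · 0.1875 = 0.068182, 4/11 · 0.25 = 0.090909, 2/11 · 0.22222 = 0.040404, 1/11 · 0.2449 = 0.022263; summing to 0.22176.
Hence P(box B | data) = (0.090909) / (0.22176) = 0.40995.

0.4099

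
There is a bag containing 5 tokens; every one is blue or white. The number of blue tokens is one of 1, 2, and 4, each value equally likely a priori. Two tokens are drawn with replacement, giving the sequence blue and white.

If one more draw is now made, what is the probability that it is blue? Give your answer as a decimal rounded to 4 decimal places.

0.4571

The likelihood of the observed sequence under each hypothesis: P(data | r = 1) = (1/5)(4/5) = 4/25; P(data | r = 2) = (2/5)(3/5) = 6/25; P(data | r = 4) = (4/5)(1/5) = 4/25.
The prior-weighted likelihoods are 1/3 · 4/25 = 4/75, 1/3 · 6/25 = 2/25, 1/3 · 4/25 = 4/75; summing to 14/75.
Normalising, the posterior is P(r = 1 | data) = 2/7, P(r = 2 | data) = 3/7, P(r = 4 | data) = 2/7.
Averaging over the posterior, P(blue next | data) = (1/5)(2/7) + (2/5)(3/7) + (4/5)(2/7) = 16/35.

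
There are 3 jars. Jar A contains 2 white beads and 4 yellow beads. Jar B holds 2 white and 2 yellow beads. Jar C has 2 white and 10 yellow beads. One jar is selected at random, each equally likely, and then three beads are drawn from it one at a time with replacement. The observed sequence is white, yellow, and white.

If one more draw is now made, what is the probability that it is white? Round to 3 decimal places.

0.410

The likelihood of the observed sequence under each hypothesis: P(data | jar A) = (2/6)(4/6)(2/6) = 2/27; P(data | jar B) = (2/4)(2/4)(2/4) = 1/8; P(data | jar C) = (2/12)(10/12)(2/12) = 5/216.
The prior-weighted likelihoods are 1/3 · 2/27 = 2/81, 1/3 · 1/8 = 1/24, 1/3 · 5/216 = 5/648; these sum to 2/27.
Dividing through by the total gives posterior P(jar A | data) = 1/3, P(jar B | data) = 9/16, P(jar C | data) = 5/48.
The predictive probability is P(white next | data) = (1/3)(1/3) + (1/2)(9/16) + (1/6)(5/48) = 59/144.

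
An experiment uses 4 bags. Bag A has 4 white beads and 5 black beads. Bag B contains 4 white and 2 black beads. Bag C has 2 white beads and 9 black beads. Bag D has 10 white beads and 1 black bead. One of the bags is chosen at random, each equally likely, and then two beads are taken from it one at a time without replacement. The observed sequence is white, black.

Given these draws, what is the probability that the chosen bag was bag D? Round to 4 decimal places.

Compute the likelihood of the observed sequence for each case: P(data | bag A) = (4/9)(5/8) = 0.27778; P(data | bag B) = (4/6)(2/5) = 0.26667; P(data | bag C) = (2/11)(9/10) = 0.16364; P(data | bag D) = (10/11)(1/10) = 0.090909.
Weighting by the prior gives 1/4 · 0.27778 = 0.069444, 1/4 · 0.26667 = 0.066667, 1/4 · 0.16364 = 0.040909, 1/4 · 0.090909 = 0.022727; summing to 0.19975.
So P(bag D | data) = (0.022727) / (0.19975) = 0.11378.

0.1138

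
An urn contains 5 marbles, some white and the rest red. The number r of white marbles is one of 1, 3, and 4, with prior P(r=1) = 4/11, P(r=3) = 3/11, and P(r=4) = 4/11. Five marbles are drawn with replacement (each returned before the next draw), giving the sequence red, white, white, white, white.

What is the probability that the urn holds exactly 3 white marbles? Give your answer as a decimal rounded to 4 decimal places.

0.3185

The likelihood of the observed sequence under each hypothesis: P(data | r = 1) = (4/5)(1/5)(1/5)(1/5)(1/5) = 0.00128; P(data | r = 3) = (2/5)(3/5)(3/5)(3/5)(3/5) = 0.05184; P(data | r = 4) = (1/5)(4/5)(4/5)(4/5)(4/5) = 0.08192.
The prior-weighted likelihoods are 4/11 · 0.00128 = 0.00046545, 3/11 · 0.05184 = 0.014138, 4/11 · 0.08192 = 0.029789; with total 0.044393.
By Bayes' rule, P(r = 3 | data) = (0.014138) / (0.044393) = 0.31848.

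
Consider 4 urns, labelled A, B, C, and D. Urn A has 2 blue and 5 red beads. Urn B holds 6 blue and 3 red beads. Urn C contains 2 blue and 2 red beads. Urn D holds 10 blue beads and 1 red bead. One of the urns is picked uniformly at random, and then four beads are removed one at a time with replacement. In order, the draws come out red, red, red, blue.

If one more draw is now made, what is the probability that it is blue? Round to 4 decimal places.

Under each hypothesis, the probability of the observed sequence is: P(data | urn A) = (5/7)(5/7)(5/7)(2/7) = 0.10412; P(data | urn B) = (3/9)(3/9)(3/9)(6/9) = 0.024691; P(data | urn C) = (2/4)(2/4)(2/4)(2/4) = 0.0625; P(data | urn D) = (1/11)(1/11)(1/11)(10/11) = 0.00068301.
Weighting by the prior gives 1/4 · 0.10412 = 0.026031, 1/4 · 0.024691 = 0.0061728, 1/4 · 0.0625 = 0.015625, 1/4 · 0.00068301 = 0.00017075; these sum to 0.047999.
Normalising, the posterior is P(urn A | data) = 0.54232, P(urn B | data) = 0.1286, P(urn C | data) = 0.32552, P(urn D | data) = 0.0035574.
Averaging over the posterior, P(blue next | data) = (2/7)(0.54232) + (2/3)(0.1286) + (1/2)(0.32552) + (10/11)(0.0035574) = 0.40668.

0.4067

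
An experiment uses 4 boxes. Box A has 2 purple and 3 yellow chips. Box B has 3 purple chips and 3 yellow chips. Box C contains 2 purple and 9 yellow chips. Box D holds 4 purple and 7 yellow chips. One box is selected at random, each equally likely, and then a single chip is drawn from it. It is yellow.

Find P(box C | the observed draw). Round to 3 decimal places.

0.320

Under each hypothesis, the probability of this draw is: P(data | box A) = (3/5) = 3/5; P(data | box B) = (3/6) = 1/2; P(data | box C) = (9/11) = 9/11; P(data | box D) = (7/11) = 7/11.
Weighting by the prior gives 1/4 · 3/5 = 3/20, 1/4 · 1/2 = 1/8, 1/4 · 9/11 = 9/44, 1/4 · 7/11 = 7/44; these sum to 281/440.
By Bayes' rule, P(box C | data) = (9/44) / (281/440) = 90/281.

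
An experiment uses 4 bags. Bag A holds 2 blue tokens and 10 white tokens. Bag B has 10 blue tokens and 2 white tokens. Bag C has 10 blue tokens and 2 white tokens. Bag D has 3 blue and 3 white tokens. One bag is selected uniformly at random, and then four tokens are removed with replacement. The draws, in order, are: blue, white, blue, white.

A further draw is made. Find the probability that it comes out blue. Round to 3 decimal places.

The likelihood of the observed sequence under each hypothesis: P(data | bag A) = (2/12)(10/12)(2/12)(10/12) = 0.01929; P(data | bag B) = (10/12)(2/12)(10/12)(2/12) = 0.01929; P(data | bag C) = (10/12)(2/12)(10/12)(2/12) = 0.01929; P(data | bag D) = (3/6)(3/6)(3/6)(3/6) = 0.0625.
The prior-weighted likelihoods are 1/4 · 0.01929 = 0.0048225, 1/4 · 0.01929 = 0.0048225, 1/4 · 0.01929 = 0.0048225, 1/4 · 0.0625 = 0.015625; with total 0.030093.
Dividing through by the total gives posterior P(bag A | data) = 0.16026, P(bag B | data) = 0.16026, P(bag C | data) = 0.16026, P(bag D | data) = 0.51923.
Averaging over the posterior, P(blue next | data) = (1/6)(0.16026) + (5/6)(0.16026) + (5/6)(0.16026) + (1/2)(0.51923) = 0.55342.

0.553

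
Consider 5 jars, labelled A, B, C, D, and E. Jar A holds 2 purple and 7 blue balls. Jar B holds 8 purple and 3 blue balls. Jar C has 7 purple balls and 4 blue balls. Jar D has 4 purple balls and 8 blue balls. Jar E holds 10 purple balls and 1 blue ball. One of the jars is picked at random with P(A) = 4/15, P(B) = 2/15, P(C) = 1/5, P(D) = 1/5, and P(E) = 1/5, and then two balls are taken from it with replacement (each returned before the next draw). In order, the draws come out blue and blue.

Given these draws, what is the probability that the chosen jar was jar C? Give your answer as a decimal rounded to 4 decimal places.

0.0918

Under each hypothesis, the probability of the observed sequence is: P(data | jar A) = (7/9)(7/9) = 0.60494; P(data | jar B) = (3/11)(3/11) = 0.07438; P(data | jar C) = (4/11)(4/11) = 0.13223; P(data | jar D) = (8/12)(8/12) = 0.44444; P(data | jar E) = (1/11)(1/11) = 0.0082645.
Weighting by the prior gives 4/15 · 0.60494 = 0.16132, 2/15 · 0.07438 = 0.0099174, 1/5 · 0.13223 = 0.026446, 1/5 · 0.44444 = 0.088889, 1/5 · 0.0082645 = 0.0016529; summing to 0.28822.
Therefore the posterior P(jar C | data) = (0.026446) / (0.28822) = 0.091757.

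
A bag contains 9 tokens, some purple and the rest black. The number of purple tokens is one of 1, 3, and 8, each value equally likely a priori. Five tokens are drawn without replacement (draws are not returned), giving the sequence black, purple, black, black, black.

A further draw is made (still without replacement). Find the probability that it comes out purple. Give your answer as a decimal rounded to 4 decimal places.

Compute the likelihood of the observed sequence for each case: P(data | r = 1) = (8/9)(1/8)(7/7)(6/6)(5/5) = 1/9; P(data | r = 3) = (6/9)(3/8)(5/7)(4/6)(3/5) = 1/14; P(data | r = 8) = (1/9)(8/8)(0/7) = 0.
Weighting by the prior gives 1/3 · 1/9 = 1/27, 1/3 · 1/14 = 1/42, 1/3 · 0 = 0; these sum to 23/378.
The posterior is then P(r = 1 | data) = 14/23, P(r = 3 | data) = 9/23, P(r = 8 | data) = 0.
Averaging over the posterior, P(purple next | data) = (0)(14/23) + (1/2)(9/23) = 9/46.

0.1957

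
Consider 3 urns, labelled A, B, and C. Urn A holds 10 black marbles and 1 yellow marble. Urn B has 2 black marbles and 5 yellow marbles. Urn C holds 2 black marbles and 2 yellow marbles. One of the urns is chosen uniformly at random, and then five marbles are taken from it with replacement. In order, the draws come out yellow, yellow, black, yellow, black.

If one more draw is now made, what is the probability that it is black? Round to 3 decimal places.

0.401

The likelihood of the observed sequence under each hypothesis: P(data | urn A) = (1/11)(1/11)(10/11)(1/11)(10/11) = 0.00062092; P(data | urn B) = (5/7)(5/7)(2/7)(5/7)(2/7) = 0.02975; P(data | urn C) = (2/4)(2/4)(2/4)(2/4)(2/4) = 0.03125.
The prior-weighted likelihoods are 1/3 · 0.00062092 = 0.00020697, 1/3 · 0.02975 = 0.0099165, 1/3 · 0.03125 = 0.010417; summing to 0.02054.
Dividing through by the total gives posterior P(urn A | data) = 0.010077, P(urn B | data) = 0.48279, P(urn C | data) = 0.50714.
So P(black next | data) = Σ P(black next | H) P(H | data) = (10/11)(0.010077) + (2/7)(0.48279) + (1/2)(0.50714) = 0.40067.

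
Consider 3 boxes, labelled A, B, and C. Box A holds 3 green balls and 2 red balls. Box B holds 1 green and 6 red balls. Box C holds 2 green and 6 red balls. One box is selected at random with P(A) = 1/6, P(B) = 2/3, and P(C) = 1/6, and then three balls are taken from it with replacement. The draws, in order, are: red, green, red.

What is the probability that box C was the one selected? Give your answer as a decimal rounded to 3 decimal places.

0.214

The likelihood of the observed sequence under each hypothesis: P(data | box A) = (2/5)(3/5)(2/5) = 0.096; P(data | box B) = (6/7)(1/7)(6/7) = 0.10496; P(data | box C) = (6/8)(2/8)(6/8) = 0.14062.
Weighting by the prior gives 1/6 · 0.096 = 0.016, 2/3 · 0.10496 = 0.069971, 1/6 · 0.14062 = 0.023438; summing to 0.10941.
By Bayes' rule, P(box C | data) = (0.023438) / (0.10941) = 0.21422.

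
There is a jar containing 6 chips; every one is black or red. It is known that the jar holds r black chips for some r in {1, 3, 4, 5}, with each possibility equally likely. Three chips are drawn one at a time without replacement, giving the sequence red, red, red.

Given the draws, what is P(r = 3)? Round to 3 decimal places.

0.091

For each hypothesis, P(data | H) works out to: P(data | r = 1) = (5/6)(4/5)(3/4) = 1/2; P(data | r = 3) = (3/6)(2/5)(1/4) = 1/20; P(data | r = 4) = (2/6)(1/5)(0/4) = 0; P(data | r = 5) = (1/6)(0/5) = 0.
The prior-weighted likelihoods are 1/4 · 1/2 = 1/8, 1/4 · 1/20 = 1/80, 1/4 · 0 = 0, 1/4 · 0 = 0; summing to 11/80.
Hence P(r = 3 | data) = (1/80) / (11/80) = 1/11.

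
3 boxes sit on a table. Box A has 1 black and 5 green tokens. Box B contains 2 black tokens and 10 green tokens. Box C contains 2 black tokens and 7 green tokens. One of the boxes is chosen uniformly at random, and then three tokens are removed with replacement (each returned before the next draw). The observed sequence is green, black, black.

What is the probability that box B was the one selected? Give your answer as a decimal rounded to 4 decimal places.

0.2733

Compute the likelihood of the observed sequence for each case: P(data | box A) = (5/6)(1/6)(1/6) = 0.023148; P(data | box B) = (10/12)(2/12)(2/12) = 0.023148; P(data | box C) = (7/9)(2/9)(2/9) = 0.038409.
The prior-weighted likelihoods are 1/3 · 0.023148 = 0.007716, 1/3 · 0.023148 = 0.007716, 1/3 · 0.038409 = 0.012803; summing to 0.028235.
Hence P(box B | data) = (0.007716) / (0.028235) = 0.27328.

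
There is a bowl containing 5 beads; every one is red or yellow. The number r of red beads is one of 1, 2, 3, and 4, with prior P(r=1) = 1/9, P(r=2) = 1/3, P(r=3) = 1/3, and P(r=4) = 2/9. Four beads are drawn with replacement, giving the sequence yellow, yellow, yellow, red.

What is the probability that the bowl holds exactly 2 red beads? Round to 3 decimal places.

The likelihood of the observed sequence under each hypothesis: P(data | r = 1) = (4/5)(4/5)(4/5)(1/5) = 0.1024; P(data | r = 2) = (3/5)(3/5)(3/5)(2/5) = 0.0864; P(data | r = 3) = (2/5)(2/5)(2/5)(3/5) = 0.0384; P(data | r = 4) = (1/5)(1/5)(1/5)(4/5) = 0.0064.
Multiplying each by its prior: 1/9 · 0.1024 = 0.011378, 1/3 · 0.0864 = 0.0288, 1/3 · 0.0384 = 0.0128, 2/9 · 0.0064 = 0.0014222; these sum to 0.0544.
By Bayes' rule, P(r = 2 | data) = (0.0288) / (0.0544) = 0.52941.

0.529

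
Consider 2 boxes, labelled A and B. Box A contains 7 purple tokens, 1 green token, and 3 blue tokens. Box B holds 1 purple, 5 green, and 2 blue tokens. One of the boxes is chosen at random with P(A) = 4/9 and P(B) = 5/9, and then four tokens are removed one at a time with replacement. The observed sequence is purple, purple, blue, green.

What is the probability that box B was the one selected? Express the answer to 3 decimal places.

Compute the likelihood of the observed sequence for each case: P(data | box A) = (7/11)(7/11)(3/11)(1/11) = 0.01004; P(data | box B) = (1/8)(1/8)(2/8)(5/8) = 0.0024414.
Multiplying each by its prior: 4/9 · 0.01004 = 0.0044624, 5/9 · 0.0024414 = 0.0013563; with total 0.0058187.
Therefore the posterior P(box B | data) = (0.0013563) / (0.0058187) = 0.2331.

0.233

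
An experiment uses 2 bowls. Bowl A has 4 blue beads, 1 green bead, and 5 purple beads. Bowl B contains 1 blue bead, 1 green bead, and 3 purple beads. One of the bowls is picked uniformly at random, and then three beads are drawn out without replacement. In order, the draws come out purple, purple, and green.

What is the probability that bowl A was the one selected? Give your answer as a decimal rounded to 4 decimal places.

For each hypothesis, P(data | H) works out to: P(data | bowl A) = (5/10)(4/9)(1/8) = 1/36; P(data | bowl B) = (3/5)(2/4)(1/3) = 1/10.
Weighting by the prior gives 1/2 · 1/36 = 1/72, 1/2 · 1/10 = 1/20; with total 23/360.
By Bayes' rule, P(bowl A | data) = (1/72) / (23/360) = 5/23.

0.2174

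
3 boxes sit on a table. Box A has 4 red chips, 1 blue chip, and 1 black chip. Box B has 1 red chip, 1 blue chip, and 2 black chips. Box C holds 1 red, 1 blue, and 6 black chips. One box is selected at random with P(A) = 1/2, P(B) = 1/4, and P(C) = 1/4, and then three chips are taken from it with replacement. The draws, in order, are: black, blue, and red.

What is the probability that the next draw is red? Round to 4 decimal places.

Compute the likelihood of the observed sequence for each case: P(data | box A) = (1/6)(1/6)(4/6) = 0.018519; P(data | box B) = (2/4)(1/4)(1/4) = 0.03125; P(data | box C) = (6/8)(1/8)(1/8) = 0.011719.
The prior-weighted likelihoods are 1/2 · 0.018519 = 0.0092593, 1/4 · 0.03125 = 0.0078125, 1/4 · 0.011719 = 0.0029297; summing to 0.020001.
Dividing through by the total gives posterior P(box A | data) = 0.46293, P(box B | data) = 0.3906, P(box C | data) = 0.14647.
The predictive probability is P(red next | data) = (2/3)(0.46293) + (1/4)(0.3906) + (1/8)(0.14647) = 0.42458.

0.4246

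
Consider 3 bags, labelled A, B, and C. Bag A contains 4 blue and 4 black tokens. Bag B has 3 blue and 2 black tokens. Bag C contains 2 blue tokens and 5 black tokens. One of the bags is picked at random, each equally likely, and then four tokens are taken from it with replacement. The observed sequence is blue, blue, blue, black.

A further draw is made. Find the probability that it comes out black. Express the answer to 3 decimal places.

0.469

Compute the likelihood of the observed sequence for each case: P(data | bag A) = (4/8)(4/8)(4/8)(4/8) = 0.0625; P(data | bag B) = (3/5)(3/5)(3/5)(2/5) = 0.0864; P(data | bag C) = (2/7)(2/7)(2/7)(5/7) = 0.01666.
Multiplying each by its prior: 1/3 · 0.0625 = 0.020833, 1/3 · 0.0864 = 0.0288, 1/3 · 0.01666 = 0.0055532; these sum to 0.055187.
Normalising, the posterior is P(bag A | data) = 0.37751, P(bag B | data) = 0.52187, P(bag C | data) = 0.10063.
So P(black next | data) = Σ P(black next | H) P(H | data) = (1/2)(0.37751) + (2/5)(0.52187) + (5/7)(0.10063) = 0.46938.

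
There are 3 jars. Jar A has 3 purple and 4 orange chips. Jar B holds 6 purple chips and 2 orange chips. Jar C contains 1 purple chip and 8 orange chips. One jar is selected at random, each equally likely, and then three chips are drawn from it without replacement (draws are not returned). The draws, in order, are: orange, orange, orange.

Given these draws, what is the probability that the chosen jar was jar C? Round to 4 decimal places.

Under each hypothesis, the probability of the observed sequence is: P(data | jar A) = (4/7)(3/6)(2/5) = 4/35; P(data | jar B) = (2/8)(1/7)(0/6) = 0; P(data | jar C) = (8/9)(7/8)(6/7) = 2/3.
The prior-weighted likelihoods are 1/3 · 4/35 = 4/105, 1/3 · 0 = 0, 1/3 · 2/3 = 2/9; these sum to 82/315.
Hence P(jar C | data) = (2/9) / (82/315) = 35/41.

0.8537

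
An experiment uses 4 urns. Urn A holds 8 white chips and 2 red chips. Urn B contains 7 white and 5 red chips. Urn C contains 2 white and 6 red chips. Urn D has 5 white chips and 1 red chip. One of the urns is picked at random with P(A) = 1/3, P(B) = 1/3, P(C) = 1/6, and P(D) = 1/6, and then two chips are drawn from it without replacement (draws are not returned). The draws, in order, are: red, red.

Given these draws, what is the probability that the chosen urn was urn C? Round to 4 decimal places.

0.6066

Under each hypothesis, the probability of the observed sequence is: P(data | urn A) = (2/10)(1/9) = 0.022222; P(data | urn B) = (5/12)(4/11) = 0.15152; P(data | urn C) = (6/8)(5/7) = 0.53571; P(data | urn D) = (1/6)(0/5) = 0.
The prior-weighted likelihoods are 1/3 · 0.022222 = 0.0074074, 1/3 · 0.15152 = 0.050505, 1/6 · 0.53571 = 0.089286, 1/6 · 0 = 0; with total 0.1472.
Therefore the posterior P(urn C | data) = (0.089286) / (0.1472) = 0.60657.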